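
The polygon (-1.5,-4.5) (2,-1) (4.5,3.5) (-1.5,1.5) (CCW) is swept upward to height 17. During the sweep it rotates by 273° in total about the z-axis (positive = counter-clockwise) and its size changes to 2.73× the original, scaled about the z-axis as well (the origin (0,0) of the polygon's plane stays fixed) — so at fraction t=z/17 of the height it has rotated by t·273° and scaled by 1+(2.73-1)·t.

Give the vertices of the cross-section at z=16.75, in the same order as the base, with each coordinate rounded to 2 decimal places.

Cross-section at z=16.75: (-12.10,4.27) (-2.80,-5.36) (9.25,-12.34) (4.13,3.98)

t = z/height = 16.75/17 = 0.985294
s = 1 + (scale-1)·z/height = 1 + (2.73-1)·16.75/17 = 2.704559
θ = twist·z/height = 273°·16.75/17 = 268.9853° = 4.694679 rad
cos θ = -0.017709, sin θ = -0.999843 (intermediates below are computed at full precision and shown rounded to 5 d.p.)
v1: (-1.5,-4.5) → rotate → (-4.47273,1.57946) → ×s → (-12.09676,4.27173) → (-12.10,4.27)
v2: (2,-1) → rotate → (-1.03526,-1.98198) → ×s → (-2.79992,-5.36037) → (-2.80,-5.36)
v3: (4.5,3.5) → rotate → (3.41976,-4.56128) → ×s → (9.24894,-12.33624) → (9.25,-12.34)
v4: (-1.5,1.5) → rotate → (1.52633,1.47320) → ×s → (4.12804,3.98436) → (4.13,3.98)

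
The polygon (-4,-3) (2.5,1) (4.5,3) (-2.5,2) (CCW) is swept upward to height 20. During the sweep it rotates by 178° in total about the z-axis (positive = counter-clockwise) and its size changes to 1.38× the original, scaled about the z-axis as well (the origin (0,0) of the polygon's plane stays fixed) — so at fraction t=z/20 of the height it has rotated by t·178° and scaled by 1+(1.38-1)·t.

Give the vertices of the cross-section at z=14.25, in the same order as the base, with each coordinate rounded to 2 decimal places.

Cross-section at z=14.25: (6.10,-1.78) (-2.92,1.78) (-6.48,2.29) (-0.13,-4.07)

t = z/height = 14.25/20 = 0.7125
s = 1 + (scale-1)·z/height = 1 + (1.38-1)·14.25/20 = 1.270750
θ = twist·z/height = 178°·14.25/20 = 126.8250° = 2.213514 rad
cos θ = -0.599373, sin θ = 0.800470 (intermediates below are computed at full precision and shown rounded to 5 d.p.)
v1: (-4,-3) → rotate → (4.79890,-1.40376) → ×s → (6.09820,-1.78383) → (6.10,-1.78)
v2: (2.5,1) → rotate → (-2.29890,1.40180) → ×s → (-2.92133,1.78134) → (-2.92,1.78)
v3: (4.5,3) → rotate → (-5.09859,1.80400) → ×s → (-6.47903,2.29243) → (-6.48,2.29)
v4: (-2.5,2) → rotate → (-0.10251,-3.19992) → ×s → (-0.13026,-4.06630) → (-0.13,-4.07)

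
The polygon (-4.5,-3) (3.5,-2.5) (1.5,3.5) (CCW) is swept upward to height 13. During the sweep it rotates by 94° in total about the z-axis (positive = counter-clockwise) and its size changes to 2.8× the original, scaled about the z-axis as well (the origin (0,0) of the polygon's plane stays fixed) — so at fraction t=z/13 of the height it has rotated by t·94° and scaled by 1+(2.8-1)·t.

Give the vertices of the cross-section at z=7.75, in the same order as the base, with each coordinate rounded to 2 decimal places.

t = z/height = 7.75/13 = 0.596154
s = 1 + (scale-1)·z/height = 1 + (2.8-1)·7.75/13 = 2.073077
θ = twist·z/height = 94°·7.75/13 = 56.0385° = 0.978056 rad
cos θ = 0.558636, sin θ = 0.829413 (intermediates below are computed at full precision and shown rounded to 5 d.p.)
v1: (-4.5,-3) → rotate → (-0.02562,-5.40827) → ×s → (-0.05312,-11.21175) → (-0.05,-11.21)
v2: (3.5,-2.5) → rotate → (4.02876,1.50635) → ×s → (8.35193,3.12279) → (8.35,3.12)
v3: (1.5,3.5) → rotate → (-2.06499,3.19935) → ×s → (-4.28088,6.63249) → (-4.28,6.63)

Cross-section at z=7.75: (-0.05,-11.21) (8.35,3.12) (-4.28,6.63)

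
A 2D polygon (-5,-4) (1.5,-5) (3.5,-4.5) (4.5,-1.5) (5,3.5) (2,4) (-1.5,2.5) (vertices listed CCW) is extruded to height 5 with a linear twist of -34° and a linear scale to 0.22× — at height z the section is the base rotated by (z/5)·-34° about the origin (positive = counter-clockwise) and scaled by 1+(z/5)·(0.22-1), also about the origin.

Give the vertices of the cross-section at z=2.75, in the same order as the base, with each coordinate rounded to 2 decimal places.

Cross-section at z=2.75: (-3.44,-1.25) (-0.10,-2.98) (1.07,-3.07) (2.16,-1.64) (3.35,0.98) (1.81,1.80) (-0.35,1.63)

t = z/height = 2.75/5 = 0.55
s = 1 + (scale-1)·z/height = 1 + (0.22-1)·2.75/5 = 0.571000
θ = twist·z/height = -34°·2.75/5 = -18.7000° = -0.326377 rad
cos θ = 0.947210, sin θ = -0.320613 (intermediates below are computed at full precision and shown rounded to 5 d.p.)
v1: (-5,-4) → rotate → (-6.01850,-2.18578) → ×s → (-3.43657,-1.24808) → (-3.44,-1.25)
v2: (1.5,-5) → rotate → (-0.18225,-5.21697) → ×s → (-0.10406,-2.97889) → (-0.10,-2.98)
v3: (3.5,-4.5) → rotate → (1.87248,-5.38459) → ×s → (1.06918,-3.07460) → (1.07,-3.07)
v4: (4.5,-1.5) → rotate → (3.78153,-2.86357) → ×s → (2.15925,-1.63510) → (2.16,-1.64)
v5: (5,3.5) → rotate → (5.85820,1.71217) → ×s → (3.34503,0.97765) → (3.35,0.98)
v6: (2,4) → rotate → (3.17687,3.14762) → ×s → (1.81399,1.79729) → (1.81,1.80)
v7: (-1.5,2.5) → rotate → (-0.61928,2.84895) → ×s → (-0.35361,1.62675) → (-0.35,1.63)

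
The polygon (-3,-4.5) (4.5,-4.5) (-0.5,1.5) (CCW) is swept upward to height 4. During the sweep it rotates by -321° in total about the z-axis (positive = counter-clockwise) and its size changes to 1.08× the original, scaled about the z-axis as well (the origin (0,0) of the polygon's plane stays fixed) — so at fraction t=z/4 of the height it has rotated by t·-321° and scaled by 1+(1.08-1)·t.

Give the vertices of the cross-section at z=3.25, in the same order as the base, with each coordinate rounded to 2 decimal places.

t = z/height = 3.25/4 = 0.8125
s = 1 + (scale-1)·z/height = 1 + (1.08-1)·3.25/4 = 1.065000
θ = twist·z/height = -321°·3.25/4 = -260.8125° = -4.552037 rad
cos θ = -0.159666, sin θ = 0.987171 (intermediates below are computed at full precision and shown rounded to 5 d.p.)
v1: (-3,-4.5) → rotate → (4.92127,-2.24302) → ×s → (5.24115,-2.38881) → (5.24,-2.39)
v2: (4.5,-4.5) → rotate → (3.72377,5.16077) → ×s → (3.96582,5.49622) → (3.97,5.50)
v3: (-0.5,1.5) → rotate → (-1.40092,-0.73308) → ×s → (-1.49198,-0.78073) → (-1.49,-0.78)

Cross-section at z=3.25: (5.24,-2.39) (3.97,5.50) (-1.49,-0.78)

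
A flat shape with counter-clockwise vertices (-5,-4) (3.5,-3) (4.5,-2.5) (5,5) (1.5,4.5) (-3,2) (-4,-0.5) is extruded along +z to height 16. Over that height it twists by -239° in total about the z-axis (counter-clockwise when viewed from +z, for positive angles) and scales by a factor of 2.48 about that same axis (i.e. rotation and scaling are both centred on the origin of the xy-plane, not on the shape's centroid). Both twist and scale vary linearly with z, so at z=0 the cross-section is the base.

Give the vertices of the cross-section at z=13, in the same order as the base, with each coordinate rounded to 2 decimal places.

t = z/height = 13/16 = 0.8125
s = 1 + (scale-1)·z/height = 1 + (2.48-1)·13/16 = 2.202500
θ = twist·z/height = -239°·13/16 = -194.1875° = -3.389211 rad
cos θ = -0.969499, sin θ = 0.245096 (intermediates below are computed at full precision and shown rounded to 5 d.p.)
v1: (-5,-4) → rotate → (5.82788,2.65252) → ×s → (12.83590,5.84217) → (12.84,5.84)
v2: (3.5,-3) → rotate → (-2.65796,3.76633) → ×s → (-5.85415,8.29535) → (-5.85,8.30)
v3: (4.5,-2.5) → rotate → (-3.75001,3.52668) → ×s → (-8.25939,7.76751) → (-8.26,7.77)
v4: (5,5) → rotate → (-6.07297,-3.62201) → ×s → (-13.37572,-7.97749) → (-13.38,-7.98)
v5: (1.5,4.5) → rotate → (-2.55718,-3.99510) → ×s → (-5.63219,-8.79921) → (-5.63,-8.80)
v6: (-3,2) → rotate → (2.41830,-2.67429) → ×s → (5.32632,-5.89011) → (5.33,-5.89)
v7: (-4,-0.5) → rotate → (4.00054,-0.49563) → ×s → (8.81120,-1.09163) → (8.81,-1.09)

Cross-section at z=13: (12.84,5.84) (-5.85,8.30) (-8.26,7.77) (-13.38,-7.98) (-5.63,-8.80) (5.33,-5.89) (8.81,-1.09)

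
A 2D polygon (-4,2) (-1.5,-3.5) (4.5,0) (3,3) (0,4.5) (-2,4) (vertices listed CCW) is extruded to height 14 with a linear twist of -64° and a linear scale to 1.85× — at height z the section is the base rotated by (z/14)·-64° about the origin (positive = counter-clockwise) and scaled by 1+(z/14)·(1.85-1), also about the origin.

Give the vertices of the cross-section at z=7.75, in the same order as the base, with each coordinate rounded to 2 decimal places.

t = z/height = 7.75/14 = 0.553571
s = 1 + (scale-1)·z/height = 1 + (1.85-1)·7.75/14 = 1.470536
θ = twist·z/height = -64°·7.75/14 = -35.4286° = -0.618345 rad
cos θ = 0.814839, sin θ = -0.579688 (intermediates below are computed at full precision and shown rounded to 5 d.p.)
v1: (-4,2) → rotate → (-2.09998,3.94843) → ×s → (-3.08810,5.80630) → (-3.09,5.81)
v2: (-1.5,-3.5) → rotate → (-3.25116,-1.98240) → ×s → (-4.78095,-2.91520) → (-4.78,-2.92)
v3: (4.5,0) → rotate → (3.66677,-2.60859) → ×s → (5.39212,-3.83603) → (5.39,-3.84)
v4: (3,3) → rotate → (4.18358,0.70545) → ×s → (6.15210,1.03739) → (6.15,1.04)
v5: (0,4.5) → rotate → (2.60859,3.66677) → ×s → (3.83603,5.39212) → (3.84,5.39)
v6: (-2,4) → rotate → (0.68907,4.41873) → ×s → (1.01331,6.49790) → (1.01,6.50)

Cross-section at z=7.75: (-3.09,5.81) (-4.78,-2.92) (5.39,-3.84) (6.15,1.04) (3.84,5.39) (1.01,6.50)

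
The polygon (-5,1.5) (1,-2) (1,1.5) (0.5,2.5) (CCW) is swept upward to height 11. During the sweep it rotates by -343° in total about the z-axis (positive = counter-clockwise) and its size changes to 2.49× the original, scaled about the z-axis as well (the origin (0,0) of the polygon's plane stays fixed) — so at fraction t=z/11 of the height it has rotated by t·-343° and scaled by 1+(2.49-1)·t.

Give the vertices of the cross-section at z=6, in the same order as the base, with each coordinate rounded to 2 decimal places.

Cross-section at z=6: (8.66,-3.82) (-1.35,3.82) (-2.13,-2.47) (-1.46,-4.39)

t = z/height = 6/11 = 0.545455
s = 1 + (scale-1)·z/height = 1 + (2.49-1)·6/11 = 1.812727
θ = twist·z/height = -343°·6/11 = -187.0909° = -3.265352 rad
cos θ = -0.992352, sin θ = 0.123444 (intermediates below are computed at full precision and shown rounded to 5 d.p.)
v1: (-5,1.5) → rotate → (4.77659,-2.10575) → ×s → (8.65866,-3.81715) → (8.66,-3.82)
v2: (1,-2) → rotate → (-0.74546,2.10815) → ×s → (-1.35132,3.82150) → (-1.35,3.82)
v3: (1,1.5) → rotate → (-1.17752,-1.36508) → ×s → (-2.13452,-2.47452) → (-2.13,-2.47)
v4: (0.5,2.5) → rotate → (-0.80479,-2.41916) → ×s → (-1.45886,-4.38527) → (-1.46,-4.39)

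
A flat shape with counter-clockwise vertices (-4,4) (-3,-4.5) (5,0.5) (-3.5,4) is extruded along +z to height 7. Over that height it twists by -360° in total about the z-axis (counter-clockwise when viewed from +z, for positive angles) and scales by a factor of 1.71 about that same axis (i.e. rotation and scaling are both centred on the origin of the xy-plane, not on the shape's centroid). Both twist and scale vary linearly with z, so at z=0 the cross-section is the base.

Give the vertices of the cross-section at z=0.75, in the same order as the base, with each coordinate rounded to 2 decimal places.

t = z/height = 0.75/7 = 0.107143
s = 1 + (scale-1)·z/height = 1 + (1.71-1)·0.75/7 = 1.076071
θ = twist·z/height = -360°·0.75/7 = -38.5714° = -0.673198 rad
cos θ = 0.781831, sin θ = -0.623490 (intermediates below are computed at full precision and shown rounded to 5 d.p.)
v1: (-4,4) → rotate → (-0.63337,5.62129) → ×s → (-0.68155,6.04890) → (-0.68,6.05)
v2: (-3,-4.5) → rotate → (-5.15120,-1.64777) → ×s → (-5.54306,-1.77312) → (-5.54,-1.77)
v3: (5,0.5) → rotate → (4.22090,-2.72653) → ×s → (4.54199,-2.93394) → (4.54,-2.93)
v4: (-3.5,4) → rotate → (-0.24245,5.30954) → ×s → (-0.26089,5.71344) → (-0.26,5.71)

Cross-section at z=0.75: (-0.68,6.05) (-5.54,-1.77) (4.54,-2.93) (-0.26,5.71)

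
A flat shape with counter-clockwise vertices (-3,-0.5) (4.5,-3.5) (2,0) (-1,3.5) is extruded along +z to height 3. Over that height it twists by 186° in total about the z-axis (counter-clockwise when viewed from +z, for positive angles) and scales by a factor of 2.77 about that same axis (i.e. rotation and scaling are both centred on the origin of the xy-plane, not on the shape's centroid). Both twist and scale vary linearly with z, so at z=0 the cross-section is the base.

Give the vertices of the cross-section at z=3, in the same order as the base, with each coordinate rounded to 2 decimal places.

t = z/height = 3/3 = 1
s = 1 + (scale-1)·z/height = 1 + (2.77-1)·3/3 = 2.770000
θ = twist·z/height = 186°·3/3 = 186.0000° = 3.246312 rad
cos θ = -0.994522, sin θ = -0.104528 (intermediates below are computed at full precision and shown rounded to 5 d.p.)
v1: (-3,-0.5) → rotate → (2.93130,0.81085) → ×s → (8.11971,2.24604) → (8.12,2.25)
v2: (4.5,-3.5) → rotate → (-4.84120,3.01045) → ×s → (-13.41012,8.33894) → (-13.41,8.34)
v3: (2,0) → rotate → (-1.98904,-0.20906) → ×s → (-5.50965,-0.57909) → (-5.51,-0.58)
v4: (-1,3.5) → rotate → (1.36037,-3.37630) → ×s → (3.76823,-9.35235) → (3.77,-9.35)

Cross-section at z=3: (8.12,2.25) (-13.41,8.34) (-5.51,-0.58) (3.77,-9.35)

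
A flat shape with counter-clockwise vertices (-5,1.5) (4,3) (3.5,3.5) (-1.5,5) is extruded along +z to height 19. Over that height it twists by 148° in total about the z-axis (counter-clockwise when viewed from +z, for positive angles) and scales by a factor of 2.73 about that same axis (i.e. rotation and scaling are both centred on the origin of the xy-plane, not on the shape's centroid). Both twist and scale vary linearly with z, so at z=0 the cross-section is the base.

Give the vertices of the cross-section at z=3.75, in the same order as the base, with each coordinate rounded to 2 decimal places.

t = z/height = 3.75/19 = 0.197368
s = 1 + (scale-1)·z/height = 1 + (2.73-1)·3.75/19 = 1.341447
θ = twist·z/height = 148°·3.75/19 = 29.2105° = 0.509820 rad
cos θ = 0.872832, sin θ = 0.488020 (intermediates below are computed at full precision and shown rounded to 5 d.p.)
v1: (-5,1.5) → rotate → (-5.09619,-1.13085) → ×s → (-6.83627,-1.51698) → (-6.84,-1.52)
v2: (4,3) → rotate → (2.02727,4.57058) → ×s → (2.71948,6.13119) → (2.72,6.13)
v3: (3.5,3.5) → rotate → (1.34684,4.76298) → ×s → (1.80672,6.38929) → (1.81,6.39)
v4: (-1.5,5) → rotate → (-3.74935,3.63213) → ×s → (-5.02955,4.87231) → (-5.03,4.87)

Cross-section at z=3.75: (-6.84,-1.52) (2.72,6.13) (1.81,6.39) (-5.03,4.87)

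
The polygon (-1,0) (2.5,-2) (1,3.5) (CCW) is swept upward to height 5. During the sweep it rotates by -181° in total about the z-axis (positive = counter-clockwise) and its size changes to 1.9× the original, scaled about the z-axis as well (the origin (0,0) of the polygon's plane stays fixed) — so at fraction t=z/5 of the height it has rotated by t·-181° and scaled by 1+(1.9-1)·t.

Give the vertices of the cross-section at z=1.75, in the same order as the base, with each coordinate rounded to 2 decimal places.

t = z/height = 1.75/5 = 0.35
s = 1 + (scale-1)·z/height = 1 + (1.9-1)·1.75/5 = 1.315000
θ = twist·z/height = -181°·1.75/5 = -63.3500° = -1.105666 rad
cos θ = 0.448539, sin θ = -0.893763 (intermediates below are computed at full precision and shown rounded to 5 d.p.)
v1: (-1,0) → rotate → (-0.44854,0.89376) → ×s → (-0.58983,1.17530) → (-0.59,1.18)
v2: (2.5,-2) → rotate → (-0.66618,-3.13149) → ×s → (-0.87602,-4.11790) → (-0.88,-4.12)
v3: (1,3.5) → rotate → (3.57671,0.67612) → ×s → (4.70337,0.88910) → (4.70,0.89)

Cross-section at z=1.75: (-0.59,1.18) (-0.88,-4.12) (4.70,0.89)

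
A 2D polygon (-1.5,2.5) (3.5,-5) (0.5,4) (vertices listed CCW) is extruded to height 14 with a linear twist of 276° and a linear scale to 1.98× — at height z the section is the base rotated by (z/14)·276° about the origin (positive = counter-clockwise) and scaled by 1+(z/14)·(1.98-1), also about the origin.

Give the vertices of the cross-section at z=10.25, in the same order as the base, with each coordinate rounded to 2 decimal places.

Cross-section at z=10.25: (4.00,-3.01) (-8.80,5.70) (1.79,-6.69)

t = z/height = 10.25/14 = 0.732143
s = 1 + (scale-1)·z/height = 1 + (1.98-1)·10.25/14 = 1.717500
θ = twist·z/height = 276°·10.25/14 = 202.0714° = 3.526812 rad
cos θ = -0.926716, sin θ = -0.375762 (intermediates below are computed at full precision and shown rounded to 5 d.p.)
v1: (-1.5,2.5) → rotate → (2.32948,-1.75315) → ×s → (4.00088,-3.01103) → (4.00,-3.01)
v2: (3.5,-5) → rotate → (-5.12232,3.31841) → ×s → (-8.79758,5.69937) → (-8.80,5.70)
v3: (0.5,4) → rotate → (1.03969,-3.89475) → ×s → (1.78567,-6.68923) → (1.79,-6.69)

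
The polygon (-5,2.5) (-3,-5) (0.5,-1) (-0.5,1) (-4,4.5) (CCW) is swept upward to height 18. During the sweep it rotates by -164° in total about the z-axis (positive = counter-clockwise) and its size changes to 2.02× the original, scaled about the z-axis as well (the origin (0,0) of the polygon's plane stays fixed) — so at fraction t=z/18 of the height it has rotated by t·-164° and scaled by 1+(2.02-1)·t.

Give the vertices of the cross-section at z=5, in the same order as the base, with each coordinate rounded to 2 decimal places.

t = z/height = 5/18 = 0.277778
s = 1 + (scale-1)·z/height = 1 + (2.02-1)·5/18 = 1.283333
θ = twist·z/height = -164°·5/18 = -45.5556° = -0.795094 rad
cos θ = 0.700217, sin θ = -0.713930 (intermediates below are computed at full precision and shown rounded to 5 d.p.)
v1: (-5,2.5) → rotate → (-1.71626,5.32019) → ×s → (-2.20254,6.82758) → (-2.20,6.83)
v2: (-3,-5) → rotate → (-5.67030,-1.35930) → ×s → (-7.27689,-1.74443) → (-7.28,-1.74)
v3: (0.5,-1) → rotate → (-0.36382,-1.05718) → ×s → (-0.46690,-1.35672) → (-0.47,-1.36)
v4: (-0.5,1) → rotate → (0.36382,1.05718) → ×s → (0.46690,1.35672) → (0.47,1.36)
v5: (-4,4.5) → rotate → (0.41181,6.00670) → ×s → (0.52850,7.70859) → (0.53,7.71)

Cross-section at z=5: (-2.20,6.83) (-7.28,-1.74) (-0.47,-1.36) (0.47,1.36) (0.53,7.71)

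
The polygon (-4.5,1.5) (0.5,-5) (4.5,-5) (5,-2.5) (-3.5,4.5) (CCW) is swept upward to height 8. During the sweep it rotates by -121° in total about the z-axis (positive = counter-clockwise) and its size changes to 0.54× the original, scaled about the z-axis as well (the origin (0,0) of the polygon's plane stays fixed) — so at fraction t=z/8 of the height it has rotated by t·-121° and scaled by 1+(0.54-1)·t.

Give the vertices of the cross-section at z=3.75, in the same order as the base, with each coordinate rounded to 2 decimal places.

Cross-section at z=3.75: (-0.95,3.60) (-3.06,-2.48) (-1.34,-5.10) (0.51,-4.35) (1.44,4.23)

t = z/height = 3.75/8 = 0.46875
s = 1 + (scale-1)·z/height = 1 + (0.54-1)·3.75/8 = 0.784375
θ = twist·z/height = -121°·3.75/8 = -56.7188° = -0.989929 rad
cos θ = 0.548749, sin θ = -0.835987 (intermediates below are computed at full precision and shown rounded to 5 d.p.)
v1: (-4.5,1.5) → rotate → (-1.21539,4.58507) → ×s → (-0.95332,3.59641) → (-0.95,3.60)
v2: (0.5,-5) → rotate → (-3.90556,-3.16174) → ×s → (-3.06342,-2.47999) → (-3.06,-2.48)
v3: (4.5,-5) → rotate → (-1.71056,-6.50569) → ×s → (-1.34172,-5.10290) → (-1.34,-5.10)
v4: (5,-2.5) → rotate → (0.65378,-5.55181) → ×s → (0.51281,-4.35470) → (0.51,-4.35)
v5: (-3.5,4.5) → rotate → (1.84132,5.39533) → ×s → (1.44428,4.23196) → (1.44,4.23)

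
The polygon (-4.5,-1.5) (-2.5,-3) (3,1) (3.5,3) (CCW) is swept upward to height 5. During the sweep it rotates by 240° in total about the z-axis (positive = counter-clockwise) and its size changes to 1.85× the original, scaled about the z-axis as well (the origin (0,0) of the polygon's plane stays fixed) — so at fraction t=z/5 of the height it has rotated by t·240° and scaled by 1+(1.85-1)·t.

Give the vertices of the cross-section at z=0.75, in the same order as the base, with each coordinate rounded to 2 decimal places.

t = z/height = 0.75/5 = 0.15
s = 1 + (scale-1)·z/height = 1 + (1.85-1)·0.75/5 = 1.127500
θ = twist·z/height = 240°·0.75/5 = 36.0000° = 0.628319 rad
cos θ = 0.809017, sin θ = 0.587785 (intermediates below are computed at full precision and shown rounded to 5 d.p.)
v1: (-4.5,-1.5) → rotate → (-2.75890,-3.85856) → ×s → (-3.11066,-4.35053) → (-3.11,-4.35)
v2: (-2.5,-3) → rotate → (-0.25919,-3.89651) → ×s → (-0.29223,-4.39332) → (-0.29,-4.39)
v3: (3,1) → rotate → (1.83927,2.57237) → ×s → (2.07377,2.90035) → (2.07,2.90)
v4: (3.5,3) → rotate → (1.06820,4.48430) → ×s → (1.20440,5.05605) → (1.20,5.06)

Cross-section at z=0.75: (-3.11,-4.35) (-0.29,-4.39) (2.07,2.90) (1.20,5.06)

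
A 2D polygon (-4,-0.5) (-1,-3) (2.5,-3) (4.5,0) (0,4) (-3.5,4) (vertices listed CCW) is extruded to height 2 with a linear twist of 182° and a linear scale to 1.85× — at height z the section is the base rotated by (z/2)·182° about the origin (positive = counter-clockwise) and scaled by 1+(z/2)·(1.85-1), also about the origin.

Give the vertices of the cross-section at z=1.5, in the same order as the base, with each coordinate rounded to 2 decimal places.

t = z/height = 1.5/2 = 0.75
s = 1 + (scale-1)·z/height = 1 + (1.85-1)·1.5/2 = 1.637500
θ = twist·z/height = 182°·1.5/2 = 136.5000° = 2.382374 rad
cos θ = -0.725374, sin θ = 0.688355 (intermediates below are computed at full precision and shown rounded to 5 d.p.)
v1: (-4,-0.5) → rotate → (3.24567,-2.39073) → ×s → (5.31479,-3.91482) → (5.31,-3.91)
v2: (-1,-3) → rotate → (2.79044,1.48777) → ×s → (4.56934,2.43622) → (4.57,2.44)
v3: (2.5,-3) → rotate → (0.25163,3.89701) → ×s → (0.41204,6.38135) → (0.41,6.38)
v4: (4.5,0) → rotate → (-3.26418,3.09760) → ×s → (-5.34510,5.07231) → (-5.35,5.07)
v5: (0,4) → rotate → (-2.75342,-2.90150) → ×s → (-4.50872,-4.75120) → (-4.51,-4.75)
v6: (-3.5,4) → rotate → (-0.21461,-5.31074) → ×s → (-0.35142,-8.69633) → (-0.35,-8.70)

Cross-section at z=1.5: (5.31,-3.91) (4.57,2.44) (0.41,6.38) (-5.35,5.07) (-4.51,-4.75) (-0.35,-8.70)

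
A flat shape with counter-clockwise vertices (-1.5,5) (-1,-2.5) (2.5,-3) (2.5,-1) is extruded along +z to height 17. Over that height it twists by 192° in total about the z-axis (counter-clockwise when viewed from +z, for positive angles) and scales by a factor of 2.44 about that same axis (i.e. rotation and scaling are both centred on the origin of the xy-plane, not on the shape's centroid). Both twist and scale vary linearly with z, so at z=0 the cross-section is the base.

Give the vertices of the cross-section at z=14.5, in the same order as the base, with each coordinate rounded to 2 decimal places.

Cross-section at z=14.5: (0.09,-11.63) (3.70,4.73) (-3.48,7.98) (-4.73,3.70)

t = z/height = 14.5/17 = 0.852941
s = 1 + (scale-1)·z/height = 1 + (2.44-1)·14.5/17 = 2.228235
θ = twist·z/height = 192°·14.5/17 = 163.7647° = 2.858233 rad
cos θ = -0.960122, sin θ = 0.279583 (intermediates below are computed at full precision and shown rounded to 5 d.p.)
v1: (-1.5,5) → rotate → (0.04227,-5.21998) → ×s → (0.09419,-11.63135) → (0.09,-11.63)
v2: (-1,-2.5) → rotate → (1.65908,2.12072) → ×s → (3.69682,4.72547) → (3.70,4.73)
v3: (2.5,-3) → rotate → (-1.56156,3.57932) → ×s → (-3.47951,7.97557) → (-3.48,7.98)
v4: (2.5,-1) → rotate → (-2.12072,1.65908) → ×s → (-4.72547,3.69682) → (-4.73,3.70)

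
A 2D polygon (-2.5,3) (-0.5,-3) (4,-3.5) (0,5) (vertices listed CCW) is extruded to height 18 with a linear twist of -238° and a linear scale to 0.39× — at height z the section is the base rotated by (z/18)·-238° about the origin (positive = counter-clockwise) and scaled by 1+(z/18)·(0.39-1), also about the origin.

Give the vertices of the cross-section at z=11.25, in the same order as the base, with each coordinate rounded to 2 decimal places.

t = z/height = 11.25/18 = 0.625
s = 1 + (scale-1)·z/height = 1 + (0.39-1)·11.25/18 = 0.618750
θ = twist·z/height = -238°·11.25/18 = -148.7500° = -2.596177 rad
cos θ = -0.854912, sin θ = -0.518773 (intermediates below are computed at full precision and shown rounded to 5 d.p.)
v1: (-2.5,3) → rotate → (3.69360,-1.26780) → ×s → (2.28541,-0.78445) → (2.29,-0.78)
v2: (-0.5,-3) → rotate → (-1.12886,2.82412) → ×s → (-0.69848,1.74743) → (-0.70,1.75)
v3: (4,-3.5) → rotate → (-5.23535,0.91710) → ×s → (-3.23938,0.56745) → (-3.24,0.57)
v4: (0,5) → rotate → (2.59387,-4.27456) → ×s → (1.60495,-2.64488) → (1.60,-2.64)

Cross-section at z=11.25: (2.29,-0.78) (-0.70,1.75) (-3.24,0.57) (1.60,-2.64)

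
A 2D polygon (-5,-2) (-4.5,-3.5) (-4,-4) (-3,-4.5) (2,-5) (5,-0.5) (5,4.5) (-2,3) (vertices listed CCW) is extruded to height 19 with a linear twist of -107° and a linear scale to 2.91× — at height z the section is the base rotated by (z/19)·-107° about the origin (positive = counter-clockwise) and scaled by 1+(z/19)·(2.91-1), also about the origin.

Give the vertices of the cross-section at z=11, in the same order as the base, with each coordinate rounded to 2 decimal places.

t = z/height = 11/19 = 0.578947
s = 1 + (scale-1)·z/height = 1 + (2.91-1)·11/19 = 2.105789
θ = twist·z/height = -107°·11/19 = -61.9474° = -1.081186 rad
cos θ = 0.470282, sin θ = -0.882516 (intermediates below are computed at full precision and shown rounded to 5 d.p.)
v1: (-5,-2) → rotate → (-4.11644,3.47201) → ×s → (-8.66836,7.31133) → (-8.67,7.31)
v2: (-4.5,-3.5) → rotate → (-5.20508,2.32533) → ×s → (-10.96080,4.89666) → (-10.96,4.90)
v3: (-4,-4) → rotate → (-5.41119,1.64893) → ×s → (-11.39483,3.47231) → (-11.39,3.47)
v4: (-3,-4.5) → rotate → (-5.38217,0.53128) → ×s → (-11.33372,1.11876) → (-11.33,1.12)
v5: (2,-5) → rotate → (-3.47201,-4.11644) → ×s → (-7.31133,-8.66836) → (-7.31,-8.67)
v6: (5,-0.5) → rotate → (1.91015,-4.64772) → ×s → (4.02238,-9.78712) → (4.02,-9.79)
v7: (5,4.5) → rotate → (6.32273,-2.29631) → ×s → (13.31435,-4.83554) → (13.31,-4.84)
v8: (-2,3) → rotate → (1.70698,3.17588) → ×s → (3.59455,6.68773) → (3.59,6.69)

Cross-section at z=11: (-8.67,7.31) (-10.96,4.90) (-11.39,3.47) (-11.33,1.12) (-7.31,-8.67) (4.02,-9.79) (13.31,-4.84) (3.59,6.69)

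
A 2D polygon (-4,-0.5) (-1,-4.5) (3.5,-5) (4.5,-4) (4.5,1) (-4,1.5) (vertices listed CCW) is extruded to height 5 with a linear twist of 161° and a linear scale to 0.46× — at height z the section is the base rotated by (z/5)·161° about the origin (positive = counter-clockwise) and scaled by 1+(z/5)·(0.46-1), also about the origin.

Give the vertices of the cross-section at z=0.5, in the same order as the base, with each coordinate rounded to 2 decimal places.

Cross-section at z=0.5: (-3.50,-1.50) (0.27,-4.35) (4.49,-3.63) (5.14,-2.46) (3.83,2.09) (-4.03,0.31)

t = z/height = 0.5/5 = 0.1
s = 1 + (scale-1)·z/height = 1 + (0.46-1)·0.5/5 = 0.946000
θ = twist·z/height = 161°·0.5/5 = 16.1000° = 0.280998 rad
cos θ = 0.960779, sin θ = 0.277315 (intermediates below are computed at full precision and shown rounded to 5 d.p.)
v1: (-4,-0.5) → rotate → (-3.70446,-1.58965) → ×s → (-3.50442,-1.50381) → (-3.50,-1.50)
v2: (-1,-4.5) → rotate → (0.28714,-4.60082) → ×s → (0.27163,-4.35238) → (0.27,-4.35)
v3: (3.5,-5) → rotate → (4.74930,-3.83329) → ×s → (4.49284,-3.62630) → (4.49,-3.63)
v4: (4.5,-4) → rotate → (5.43276,-2.59520) → ×s → (5.13940,-2.45506) → (5.14,-2.46)
v5: (4.5,1) → rotate → (4.04619,2.20870) → ×s → (3.82770,2.08943) → (3.83,2.09)
v6: (-4,1.5) → rotate → (-4.25909,0.33191) → ×s → (-4.02910,0.31399) → (-4.03,0.31)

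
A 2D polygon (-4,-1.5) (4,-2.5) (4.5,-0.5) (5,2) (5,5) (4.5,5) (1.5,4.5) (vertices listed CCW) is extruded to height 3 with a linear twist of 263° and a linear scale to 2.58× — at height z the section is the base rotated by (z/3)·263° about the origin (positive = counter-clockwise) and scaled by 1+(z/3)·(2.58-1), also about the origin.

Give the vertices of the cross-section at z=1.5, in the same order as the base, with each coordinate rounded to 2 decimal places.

t = z/height = 1.5/3 = 0.5
s = 1 + (scale-1)·z/height = 1 + (2.58-1)·1.5/3 = 1.790000
θ = twist·z/height = 263°·1.5/3 = 131.5000° = 2.295108 rad
cos θ = -0.662620, sin θ = 0.748956 (intermediates below are computed at full precision and shown rounded to 5 d.p.)
v1: (-4,-1.5) → rotate → (3.77391,-2.00189) → ×s → (6.75531,-3.58339) → (6.76,-3.58)
v2: (4,-2.5) → rotate → (-0.77809,4.65237) → ×s → (-1.39278,8.32775) → (-1.39,8.33)
v3: (4.5,-0.5) → rotate → (-2.60731,3.70161) → ×s → (-4.66709,6.62588) → (-4.67,6.63)
v4: (5,2) → rotate → (-4.81101,2.41954) → ×s → (-8.61171,4.33097) → (-8.61,4.33)
v5: (5,5) → rotate → (-7.05788,0.43168) → ×s → (-12.63360,0.77270) → (-12.63,0.77)
v6: (4.5,5) → rotate → (-6.72657,0.05720) → ×s → (-12.04056,0.10239) → (-12.04,0.10)
v7: (1.5,4.5) → rotate → (-4.36423,-1.85836) → ×s → (-7.81197,-3.32646) → (-7.81,-3.33)

Cross-section at z=1.5: (6.76,-3.58) (-1.39,8.33) (-4.67,6.63) (-8.61,4.33) (-12.63,0.77) (-12.04,0.10) (-7.81,-3.33)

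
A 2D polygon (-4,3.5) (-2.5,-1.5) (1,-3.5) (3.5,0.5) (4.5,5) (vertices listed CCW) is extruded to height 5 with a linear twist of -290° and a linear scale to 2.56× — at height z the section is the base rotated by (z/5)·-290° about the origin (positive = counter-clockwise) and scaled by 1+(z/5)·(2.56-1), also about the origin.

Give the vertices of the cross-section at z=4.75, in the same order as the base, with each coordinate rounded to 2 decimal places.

Cross-section at z=4.75: (-9.60,-9.05) (3.11,-6.53) (8.88,1.64) (-0.40,8.77) (-11.28,12.31)

t = z/height = 4.75/5 = 0.95
s = 1 + (scale-1)·z/height = 1 + (2.56-1)·4.75/5 = 2.482000
θ = twist·z/height = -290°·4.75/5 = -275.5000° = -4.808382 rad
cos θ = 0.095846, sin θ = 0.995396 (intermediates below are computed at full precision and shown rounded to 5 d.p.)
v1: (-4,3.5) → rotate → (-3.86727,-3.64612) → ×s → (-9.59856,-9.04968) → (-9.60,-9.05)
v2: (-2.5,-1.5) → rotate → (1.25348,-2.63226) → ×s → (3.11114,-6.53327) → (3.11,-6.53)
v3: (1,-3.5) → rotate → (3.57973,0.65994) → ×s → (8.88490,1.63796) → (8.88,1.64)
v4: (3.5,0.5) → rotate → (-0.16224,3.53181) → ×s → (-0.40267,8.76595) → (-0.40,8.77)
v5: (4.5,5) → rotate → (-4.54568,4.95851) → ×s → (-11.28237,12.30703) → (-11.28,12.31)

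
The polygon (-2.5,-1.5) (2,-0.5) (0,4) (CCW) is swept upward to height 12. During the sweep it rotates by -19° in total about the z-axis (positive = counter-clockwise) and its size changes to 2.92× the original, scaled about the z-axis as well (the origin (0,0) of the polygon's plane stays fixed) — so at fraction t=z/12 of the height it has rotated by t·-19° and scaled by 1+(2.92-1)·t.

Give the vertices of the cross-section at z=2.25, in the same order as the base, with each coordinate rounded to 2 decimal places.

t = z/height = 2.25/12 = 0.1875
s = 1 + (scale-1)·z/height = 1 + (2.92-1)·2.25/12 = 1.360000
θ = twist·z/height = -19°·2.25/12 = -3.5625° = -0.062177 rad
cos θ = 0.998068, sin θ = -0.062137 (intermediates below are computed at full precision and shown rounded to 5 d.p.)
v1: (-2.5,-1.5) → rotate → (-2.58837,-1.34176) → ×s → (-3.52019,-1.82479) → (-3.52,-1.82)
v2: (2,-0.5) → rotate → (1.96507,-0.62331) → ×s → (2.67249,-0.84770) → (2.67,-0.85)
v3: (0,4) → rotate → (0.24855,3.99227) → ×s → (0.33803,5.42949) → (0.34,5.43)

Cross-section at z=2.25: (-3.52,-1.82) (2.67,-0.85) (0.34,5.43)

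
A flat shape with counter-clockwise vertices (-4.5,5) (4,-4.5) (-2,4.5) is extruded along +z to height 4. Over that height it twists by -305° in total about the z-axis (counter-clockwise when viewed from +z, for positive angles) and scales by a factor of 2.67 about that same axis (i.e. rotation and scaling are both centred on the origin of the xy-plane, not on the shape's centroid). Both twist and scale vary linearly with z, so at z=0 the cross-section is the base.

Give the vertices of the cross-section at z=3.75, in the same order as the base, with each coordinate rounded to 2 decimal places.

Cross-section at z=3.75: (-15.51,-7.58) (13.92,6.70) (-12.51,-1.76)

t = z/height = 3.75/4 = 0.9375
s = 1 + (scale-1)·z/height = 1 + (2.67-1)·3.75/4 = 2.565625
θ = twist·z/height = -305°·3.75/4 = -285.9375° = -4.990551 rad
cos θ = 0.274589, sin θ = 0.961562 (intermediates below are computed at full precision and shown rounded to 5 d.p.)
v1: (-4.5,5) → rotate → (-6.04346,-2.95408) → ×s → (-15.50525,-7.57907) → (-15.51,-7.58)
v2: (4,-4.5) → rotate → (5.42538,2.61060) → ×s → (13.91950,6.69782) → (13.92,6.70)
v3: (-2,4.5) → rotate → (-4.87621,-0.68747) → ×s → (-12.51051,-1.76380) → (-12.51,-1.76)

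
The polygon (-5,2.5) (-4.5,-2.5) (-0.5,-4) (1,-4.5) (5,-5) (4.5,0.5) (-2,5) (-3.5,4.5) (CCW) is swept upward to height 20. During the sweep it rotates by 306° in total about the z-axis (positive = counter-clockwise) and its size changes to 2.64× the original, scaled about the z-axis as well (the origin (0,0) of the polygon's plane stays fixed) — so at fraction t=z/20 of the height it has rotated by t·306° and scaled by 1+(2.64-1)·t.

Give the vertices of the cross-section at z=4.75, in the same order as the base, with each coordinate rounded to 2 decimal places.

t = z/height = 4.75/20 = 0.2375
s = 1 + (scale-1)·z/height = 1 + (2.64-1)·4.75/20 = 1.389500
θ = twist·z/height = 306°·4.75/20 = 72.6750° = 1.268418 rad
cos θ = 0.297791, sin θ = 0.954631 (intermediates below are computed at full precision and shown rounded to 5 d.p.)
v1: (-5,2.5) → rotate → (-3.87553,-4.02868) → ×s → (-5.38506,-5.59785) → (-5.39,-5.60)
v2: (-4.5,-2.5) → rotate → (1.04652,-5.04032) → ×s → (1.45413,-7.00352) → (1.45,-7.00)
v3: (-0.5,-4) → rotate → (3.66963,-1.66848) → ×s → (5.09895,-2.31835) → (5.10,-2.32)
v4: (1,-4.5) → rotate → (4.59363,-0.38543) → ×s → (6.38285,-0.53556) → (6.38,-0.54)
v5: (5,-5) → rotate → (6.26211,3.28420) → ×s → (8.70120,4.56339) → (8.70,4.56)
v6: (4.5,0.5) → rotate → (0.86275,4.44474) → ×s → (1.19879,6.17596) → (1.20,6.18)
v7: (-2,5) → rotate → (-5.36874,-0.42030) → ×s → (-7.45986,-0.58401) → (-7.46,-0.58)
v8: (-3.5,4.5) → rotate → (-5.33811,-2.00115) → ×s → (-7.41730,-2.78059) → (-7.42,-2.78)

Cross-section at z=4.75: (-5.39,-5.60) (1.45,-7.00) (5.10,-2.32) (6.38,-0.54) (8.70,4.56) (1.20,6.18) (-7.46,-0.58) (-7.42,-2.78)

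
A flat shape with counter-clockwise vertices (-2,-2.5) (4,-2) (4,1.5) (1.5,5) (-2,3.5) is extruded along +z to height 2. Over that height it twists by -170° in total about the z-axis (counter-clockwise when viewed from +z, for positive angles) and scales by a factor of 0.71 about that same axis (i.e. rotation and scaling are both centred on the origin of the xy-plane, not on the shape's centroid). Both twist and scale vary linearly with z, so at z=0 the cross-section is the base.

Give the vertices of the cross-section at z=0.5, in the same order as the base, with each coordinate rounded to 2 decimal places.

Cross-section at z=0.5: (-2.93,-0.46) (1.48,-3.87) (3.68,-1.48) (4.16,2.48) (0.83,3.65)

t = z/height = 0.5/2 = 0.25
s = 1 + (scale-1)·z/height = 1 + (0.71-1)·0.5/2 = 0.927500
θ = twist·z/height = -170°·0.5/2 = -42.5000° = -0.741765 rad
cos θ = 0.737277, sin θ = -0.675590 (intermediates below are computed at full precision and shown rounded to 5 d.p.)
v1: (-2,-2.5) → rotate → (-3.16353,-0.49201) → ×s → (-2.93417,-0.45634) → (-2.93,-0.46)
v2: (4,-2) → rotate → (1.59793,-4.17692) → ×s → (1.48208,-3.87409) → (1.48,-3.87)
v3: (4,1.5) → rotate → (3.96249,-1.59644) → ×s → (3.67521,-1.48070) → (3.68,-1.48)
v4: (1.5,5) → rotate → (4.48387,2.67300) → ×s → (4.15879,2.47921) → (4.16,2.48)
v5: (-2,3.5) → rotate → (0.89001,3.93165) → ×s → (0.82549,3.64661) → (0.83,3.65)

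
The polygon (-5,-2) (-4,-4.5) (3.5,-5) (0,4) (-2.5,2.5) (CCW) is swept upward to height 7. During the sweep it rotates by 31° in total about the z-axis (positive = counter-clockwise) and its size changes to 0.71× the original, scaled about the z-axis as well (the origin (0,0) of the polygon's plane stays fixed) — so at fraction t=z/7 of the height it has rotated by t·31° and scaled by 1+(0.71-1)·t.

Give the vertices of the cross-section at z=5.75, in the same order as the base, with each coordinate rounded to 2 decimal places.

t = z/height = 5.75/7 = 0.821429
s = 1 + (scale-1)·z/height = 1 + (0.71-1)·5.75/7 = 0.761786
θ = twist·z/height = 31°·5.75/7 = 25.4643° = 0.444436 rad
cos θ = 0.902853, sin θ = 0.429948 (intermediates below are computed at full precision and shown rounded to 5 d.p.)
v1: (-5,-2) → rotate → (-3.65437,-3.95545) → ×s → (-2.78385,-3.01320) → (-2.78,-3.01)
v2: (-4,-4.5) → rotate → (-1.67665,-5.78263) → ×s → (-1.27724,-4.40513) → (-1.28,-4.41)
v3: (3.5,-5) → rotate → (5.30973,-3.00945) → ×s → (4.04488,-2.29255) → (4.04,-2.29)
v4: (0,4) → rotate → (-1.71979,3.61141) → ×s → (-1.31011,2.75112) → (-1.31,2.75)
v5: (-2.5,2.5) → rotate → (-3.33200,1.18226) → ×s → (-2.53827,0.90063) → (-2.54,0.90)

Cross-section at z=5.75: (-2.78,-3.01) (-1.28,-4.41) (4.04,-2.29) (-1.31,2.75) (-2.54,0.90)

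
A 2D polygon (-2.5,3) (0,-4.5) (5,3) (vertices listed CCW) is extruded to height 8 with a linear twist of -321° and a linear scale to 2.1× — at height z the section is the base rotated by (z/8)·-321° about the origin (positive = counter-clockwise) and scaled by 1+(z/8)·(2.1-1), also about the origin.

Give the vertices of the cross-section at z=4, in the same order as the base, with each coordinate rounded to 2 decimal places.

Cross-section at z=4: (5.20,-3.09) (-2.33,6.57) (-5.75,-6.97)

t = z/height = 4/8 = 0.5
s = 1 + (scale-1)·z/height = 1 + (2.1-1)·4/8 = 1.550000
θ = twist·z/height = -321°·4/8 = -160.5000° = -2.801253 rad
cos θ = -0.942641, sin θ = -0.333807 (intermediates below are computed at full precision and shown rounded to 5 d.p.)
v1: (-2.5,3) → rotate → (3.35802,-1.99341) → ×s → (5.20494,-3.08978) → (5.20,-3.09)
v2: (0,-4.5) → rotate → (-1.50213,4.24189) → ×s → (-2.32830,6.57492) → (-2.33,6.57)
v3: (5,3) → rotate → (-3.71179,-4.49696) → ×s → (-5.75327,-6.97029) → (-5.75,-6.97)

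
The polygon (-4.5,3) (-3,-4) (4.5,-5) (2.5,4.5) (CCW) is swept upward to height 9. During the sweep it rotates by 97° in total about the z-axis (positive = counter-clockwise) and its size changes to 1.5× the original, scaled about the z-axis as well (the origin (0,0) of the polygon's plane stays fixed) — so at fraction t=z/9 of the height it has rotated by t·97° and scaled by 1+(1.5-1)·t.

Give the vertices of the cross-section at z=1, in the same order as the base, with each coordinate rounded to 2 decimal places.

Cross-section at z=1: (-5.26,2.22) (-2.32,-4.74) (5.65,-4.30) (1.70,5.16)

t = z/height = 1/9 = 0.111111
s = 1 + (scale-1)·z/height = 1 + (1.5-1)·1/9 = 1.055556
θ = twist·z/height = 97°·1/9 = 10.7778° = 0.188108 rad
cos θ = 0.982360, sin θ = 0.187000 (intermediates below are computed at full precision and shown rounded to 5 d.p.)
v1: (-4.5,3) → rotate → (-4.98162,2.10558) → ×s → (-5.25838,2.22255) → (-5.26,2.22)
v2: (-3,-4) → rotate → (-2.19908,-4.49044) → ×s → (-2.32125,-4.73991) → (-2.32,-4.74)
v3: (4.5,-5) → rotate → (5.35562,-4.07030) → ×s → (5.65316,-4.29643) → (5.65,-4.30)
v4: (2.5,4.5) → rotate → (1.61440,4.88812) → ×s → (1.70409,5.15968) → (1.70,5.16)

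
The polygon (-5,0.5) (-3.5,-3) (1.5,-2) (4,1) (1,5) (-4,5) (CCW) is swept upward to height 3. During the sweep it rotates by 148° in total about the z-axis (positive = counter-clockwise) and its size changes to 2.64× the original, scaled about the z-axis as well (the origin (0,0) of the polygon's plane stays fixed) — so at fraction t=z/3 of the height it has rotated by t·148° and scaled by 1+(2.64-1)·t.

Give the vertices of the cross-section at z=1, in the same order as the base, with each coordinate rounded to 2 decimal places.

Cross-section at z=1: (-5.63,-5.36) (-0.01,-7.13) (3.86,-0.26) (2.86,5.70) (-4.86,6.21) (-9.90,0.35)

t = z/height = 1/3 = 0.333333
s = 1 + (scale-1)·z/height = 1 + (2.64-1)·1/3 = 1.546667
θ = twist·z/height = 148°·1/3 = 49.3333° = 0.861029 rad
cos θ = 0.651657, sin θ = 0.758514 (intermediates below are computed at full precision and shown rounded to 5 d.p.)
v1: (-5,0.5) → rotate → (-3.63754,-3.46674) → ×s → (-5.62607,-5.36189) → (-5.63,-5.36)
v2: (-3.5,-3) → rotate → (-0.00526,-4.60977) → ×s → (-0.00813,-7.12978) → (-0.01,-7.13)
v3: (1.5,-2) → rotate → (2.49451,-0.16554) → ×s → (3.85818,-0.25604) → (3.86,-0.26)
v4: (4,1) → rotate → (1.84812,3.68571) → ×s → (2.85842,5.70057) → (2.86,5.70)
v5: (1,5) → rotate → (-3.14091,4.01680) → ×s → (-4.85794,6.21265) → (-4.86,6.21)
v6: (-4,5) → rotate → (-6.39920,0.22423) → ×s → (-9.89742,0.34681) → (-9.90,0.35)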